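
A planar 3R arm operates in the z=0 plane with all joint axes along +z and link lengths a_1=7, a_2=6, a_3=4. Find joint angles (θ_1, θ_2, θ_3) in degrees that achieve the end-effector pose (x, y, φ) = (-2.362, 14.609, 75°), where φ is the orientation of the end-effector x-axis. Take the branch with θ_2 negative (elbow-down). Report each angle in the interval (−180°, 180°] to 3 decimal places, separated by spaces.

wrist centre = target − a_3·(cos φ, sin φ) = (-3.3973, 10.7453)
cos θ_2 = (127.0029−7²−6²)/(2·7·6) = 0.5000; θ_2 = -59.9977° (elbow-down)
β = atan2(10.7453,-3.3973) = 107.5451°; ψ = atan2(-5.1960,10.0002) = -27.4561°
θ_1 = β − ψ = 135.0011°
θ_3 = φ − θ_1 − θ_2 = -0.0034° (wrapped to (-180°,180°])

135.001 -59.998 -0.003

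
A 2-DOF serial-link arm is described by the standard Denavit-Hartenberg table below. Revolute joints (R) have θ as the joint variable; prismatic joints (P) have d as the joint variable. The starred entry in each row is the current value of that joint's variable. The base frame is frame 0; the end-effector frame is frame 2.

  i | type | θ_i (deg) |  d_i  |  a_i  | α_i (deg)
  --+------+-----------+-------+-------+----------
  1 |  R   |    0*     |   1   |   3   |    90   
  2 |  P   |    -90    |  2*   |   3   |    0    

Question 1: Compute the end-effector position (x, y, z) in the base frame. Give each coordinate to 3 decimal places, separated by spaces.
3.000 -2.000 -2.000

after link 1: o_1 = (3.0000, 0.0000, 1.0000)
after link 2: o_2 = (3.0000, -2.0000, -2.0000)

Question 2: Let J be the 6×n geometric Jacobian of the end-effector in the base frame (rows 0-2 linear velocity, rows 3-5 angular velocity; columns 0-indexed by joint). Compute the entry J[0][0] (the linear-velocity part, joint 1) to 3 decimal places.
2.000

axis z_0 = ẑ; lever o_n−o_0 = (3.0000,-2.0000,-2.0000)
cross product → J_v[:, 0] = (2.0000,3.0000,-0.0000)
J_ω[:, 0] = z_0
entry J[0][0] = 2.0000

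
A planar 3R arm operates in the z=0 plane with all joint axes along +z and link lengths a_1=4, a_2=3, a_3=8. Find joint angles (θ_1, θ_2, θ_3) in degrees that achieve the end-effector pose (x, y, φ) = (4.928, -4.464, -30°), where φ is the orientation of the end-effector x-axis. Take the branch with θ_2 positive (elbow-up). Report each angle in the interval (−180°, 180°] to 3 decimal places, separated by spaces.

wrist centre = target − a_3·(cos φ, sin φ) = (-2.0002, -0.4640)
cos θ_2 = (4.2161−4²−3²)/(2·4·3) = -0.8660; θ_2 = 149.9966° (elbow-up)
β = atan2(-0.4640,-2.0002) = -166.9397°; ψ = atan2(1.5002,1.4020) = 46.9368°
θ_1 = β − ψ = -213.8766°
θ_3 = φ − θ_1 − θ_2 = 33.8800° (wrapped to (-180°,180°])

146.123 149.997 33.880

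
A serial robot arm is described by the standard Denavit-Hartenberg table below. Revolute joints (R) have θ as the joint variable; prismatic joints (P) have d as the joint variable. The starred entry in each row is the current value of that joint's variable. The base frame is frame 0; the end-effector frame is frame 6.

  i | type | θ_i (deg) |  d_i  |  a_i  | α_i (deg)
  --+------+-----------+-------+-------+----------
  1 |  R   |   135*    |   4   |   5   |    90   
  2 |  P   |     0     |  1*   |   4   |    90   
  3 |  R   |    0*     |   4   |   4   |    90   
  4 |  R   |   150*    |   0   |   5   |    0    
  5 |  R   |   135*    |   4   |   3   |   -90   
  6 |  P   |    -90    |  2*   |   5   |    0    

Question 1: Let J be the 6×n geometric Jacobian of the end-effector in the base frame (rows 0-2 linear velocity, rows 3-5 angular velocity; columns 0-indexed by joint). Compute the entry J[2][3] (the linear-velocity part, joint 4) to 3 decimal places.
1.622

axis z_3 = (-0.7071,-0.7071,-0.0000); lever o_n−o_3 = (-5.2172,-7.5108,-0.1199)
cross product → J_v[:, 3] = (0.0848,-0.0848,1.6218)
J_ω[:, 3] = z_3
entry J[2][3] = 1.6218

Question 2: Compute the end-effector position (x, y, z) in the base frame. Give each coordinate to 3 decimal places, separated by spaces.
-13.702 2.389 -0.120

after link 1: o_1 = (-3.5355, 3.5355, 4.0000)
after link 2: o_2 = (-5.6569, 7.0711, 4.0000)
after link 3: o_3 = (-8.4853, 9.8995, 0.0000)
after link 4: o_4 = (-5.4234, 6.8376, -2.5000)
after link 5: o_5 = (-8.8009, 4.5582, 0.3978)
after link 6: o_6 = (-13.7024, 2.3887, -0.1199)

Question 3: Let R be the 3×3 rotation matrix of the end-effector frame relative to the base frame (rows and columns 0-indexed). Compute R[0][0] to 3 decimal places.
-0.707

End-effector x-axis (col 0 of R) = (-0.7071,-0.7071,-0.0000)
R[0][0] = -0.7071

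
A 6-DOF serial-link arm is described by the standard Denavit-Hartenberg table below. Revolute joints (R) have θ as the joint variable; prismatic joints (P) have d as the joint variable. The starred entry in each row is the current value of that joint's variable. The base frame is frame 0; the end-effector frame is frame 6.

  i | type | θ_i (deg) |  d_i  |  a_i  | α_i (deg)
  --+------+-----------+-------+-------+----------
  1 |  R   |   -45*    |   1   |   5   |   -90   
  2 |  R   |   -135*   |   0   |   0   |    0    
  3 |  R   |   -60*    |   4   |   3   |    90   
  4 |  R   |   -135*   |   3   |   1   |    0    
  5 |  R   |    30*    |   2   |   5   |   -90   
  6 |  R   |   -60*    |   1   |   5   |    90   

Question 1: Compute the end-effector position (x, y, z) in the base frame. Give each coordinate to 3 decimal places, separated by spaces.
after link 1: o_1 = (3.5355, -3.5355, 1.0000)
after link 2: o_2 = (3.5355, -3.5355, 1.0000)
after link 3: o_3 = (4.3149, 1.3419, 0.2235)
after link 4: o_4 = (4.8469, -0.1901, -2.4912)
after link 5: o_5 = (2.6818, -4.8550, -4.0881)
after link 6: o_6 = (1.3659, -7.3203, -8.3533)

1.366 -7.320 -8.353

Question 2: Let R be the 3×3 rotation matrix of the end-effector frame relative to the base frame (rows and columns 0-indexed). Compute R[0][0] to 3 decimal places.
-0.095

End-effector x-axis (col 0 of R) = (-0.0946,-0.5884,-0.8030)
R[0][0] = -0.0946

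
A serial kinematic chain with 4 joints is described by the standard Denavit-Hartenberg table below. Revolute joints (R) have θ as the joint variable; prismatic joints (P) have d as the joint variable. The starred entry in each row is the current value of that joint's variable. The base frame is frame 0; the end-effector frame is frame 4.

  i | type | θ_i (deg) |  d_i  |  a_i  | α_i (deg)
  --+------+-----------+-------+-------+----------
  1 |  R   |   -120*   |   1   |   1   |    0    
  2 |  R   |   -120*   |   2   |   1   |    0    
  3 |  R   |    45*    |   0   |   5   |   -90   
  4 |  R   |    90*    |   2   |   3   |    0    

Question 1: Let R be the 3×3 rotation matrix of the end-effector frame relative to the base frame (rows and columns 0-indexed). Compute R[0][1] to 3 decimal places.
End-effector y-axis (col 1 of R) = (0.9659,-0.2588,-0.0000)
R[0][1] = 0.9659

0.966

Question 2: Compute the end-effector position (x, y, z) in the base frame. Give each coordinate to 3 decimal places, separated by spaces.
after link 1: o_1 = (-0.5000, -0.8660, 1.0000)
after link 2: o_2 = (-1.0000, -0.0000, 3.0000)
after link 3: o_3 = (-5.8296, 1.2941, 3.0000)
after link 4: o_4 = (-6.3473, -0.6378, 0.0000)

-6.347 -0.638 0.000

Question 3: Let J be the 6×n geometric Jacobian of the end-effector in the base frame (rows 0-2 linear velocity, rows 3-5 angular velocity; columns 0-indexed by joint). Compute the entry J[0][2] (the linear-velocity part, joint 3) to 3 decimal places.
axis z_2 = (0.0000,0.0000,1.0000); lever o_n−o_2 = (-5.3473,-0.6378,-3.0000)
cross product → J_v[:, 2] = (0.6378,-5.3473,0.0000)
J_ω[:, 2] = z_2
entry J[0][2] = 0.6378

0.638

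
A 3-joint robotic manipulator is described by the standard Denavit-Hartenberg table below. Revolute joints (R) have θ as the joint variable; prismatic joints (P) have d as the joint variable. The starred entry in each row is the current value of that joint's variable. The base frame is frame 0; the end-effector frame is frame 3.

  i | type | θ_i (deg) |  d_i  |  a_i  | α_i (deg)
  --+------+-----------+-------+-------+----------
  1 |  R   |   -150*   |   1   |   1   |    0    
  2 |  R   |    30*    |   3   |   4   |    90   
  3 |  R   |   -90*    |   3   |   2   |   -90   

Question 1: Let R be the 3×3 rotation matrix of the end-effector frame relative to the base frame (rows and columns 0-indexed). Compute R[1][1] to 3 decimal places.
-0.500

End-effector y-axis (col 1 of R) = (0.8660,-0.5000,-0.0000)
R[1][1] = -0.5000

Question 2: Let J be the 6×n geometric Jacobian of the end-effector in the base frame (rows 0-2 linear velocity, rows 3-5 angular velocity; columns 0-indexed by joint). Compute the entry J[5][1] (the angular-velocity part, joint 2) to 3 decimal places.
1.000

axis z_1 = (0.0000,0.0000,1.0000); lever o_n−o_1 = (-4.5981,-1.9641,1.0000)
cross product → J_v[:, 1] = (1.9641,-4.5981,0.0000)
J_ω[:, 1] = z_1
entry J[5][1] = 1.0000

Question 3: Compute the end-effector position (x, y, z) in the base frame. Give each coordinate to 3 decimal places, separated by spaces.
-5.464 -2.464 2.000

after link 1: o_1 = (-0.8660, -0.5000, 1.0000)
after link 2: o_2 = (-2.8660, -3.9641, 4.0000)
after link 3: o_3 = (-5.4641, -2.4641, 2.0000)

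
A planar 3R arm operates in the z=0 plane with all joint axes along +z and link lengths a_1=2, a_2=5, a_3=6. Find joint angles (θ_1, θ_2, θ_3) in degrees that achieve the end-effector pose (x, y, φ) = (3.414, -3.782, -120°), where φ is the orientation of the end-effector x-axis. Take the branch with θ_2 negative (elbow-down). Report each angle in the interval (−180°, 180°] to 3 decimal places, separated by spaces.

45.009 -45.012 -119.997

wrist centre = target − a_3·(cos φ, sin φ) = (6.4140, 1.4142)
cos θ_2 = (43.1392−2²−5²)/(2·2·5) = 0.7070; θ_2 = -45.0118° (elbow-down)
β = atan2(1.4142,6.4140) = 12.4336°; ψ = atan2(-3.5363,5.5348) = -32.5751°
θ_1 = β − ψ = 45.0087°
θ_3 = φ − θ_1 − θ_2 = -119.9969° (wrapped to (-180°,180°])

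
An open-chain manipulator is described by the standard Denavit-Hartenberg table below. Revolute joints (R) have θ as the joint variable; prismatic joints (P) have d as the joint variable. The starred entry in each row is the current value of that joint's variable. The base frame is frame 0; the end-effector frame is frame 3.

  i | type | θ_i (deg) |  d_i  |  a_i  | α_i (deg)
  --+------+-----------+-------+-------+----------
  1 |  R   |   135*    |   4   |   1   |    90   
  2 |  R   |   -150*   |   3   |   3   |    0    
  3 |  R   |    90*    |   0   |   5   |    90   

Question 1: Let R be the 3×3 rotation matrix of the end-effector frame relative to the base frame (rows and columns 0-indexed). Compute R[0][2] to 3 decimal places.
0.612

End-effector z-axis (col 2 of R) = (0.6124,-0.6124,-0.5000)
R[0][2] = 0.6124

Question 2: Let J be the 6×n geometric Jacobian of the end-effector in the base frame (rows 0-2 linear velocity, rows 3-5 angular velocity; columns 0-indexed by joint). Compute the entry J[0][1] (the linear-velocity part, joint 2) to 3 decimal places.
axis z_1 = (0.7071,0.7071,0.0000); lever o_n−o_1 = (2.1907,2.0520,-5.8301)
cross product → J_v[:, 1] = (-4.1225,4.1225,-0.0981)
J_ω[:, 1] = z_1
entry J[0][1] = -4.1225

-4.123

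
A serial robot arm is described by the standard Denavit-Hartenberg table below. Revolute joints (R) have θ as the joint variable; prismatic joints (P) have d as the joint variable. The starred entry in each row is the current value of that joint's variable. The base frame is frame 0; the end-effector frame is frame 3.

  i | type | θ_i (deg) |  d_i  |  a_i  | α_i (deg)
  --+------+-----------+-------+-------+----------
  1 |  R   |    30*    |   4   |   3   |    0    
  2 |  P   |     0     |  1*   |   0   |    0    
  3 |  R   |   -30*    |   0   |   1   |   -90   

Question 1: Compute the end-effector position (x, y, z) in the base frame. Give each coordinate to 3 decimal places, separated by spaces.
after link 1: o_1 = (2.5981, 1.5000, 4.0000)
after link 2: o_2 = (2.5981, 1.5000, 5.0000)
after link 3: o_3 = (3.5981, 1.5000, 5.0000)

3.598 1.500 5.000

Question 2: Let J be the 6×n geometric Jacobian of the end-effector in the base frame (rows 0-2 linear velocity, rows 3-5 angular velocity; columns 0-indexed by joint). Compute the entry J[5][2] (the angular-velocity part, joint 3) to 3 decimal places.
1.000

axis z_2 = (0.0000,0.0000,1.0000); lever o_n−o_2 = (1.0000,0.0000,0.0000)
cross product → J_v[:, 2] = (0.0000,1.0000,0.0000)
J_ω[:, 2] = z_2
entry J[5][2] = 1.0000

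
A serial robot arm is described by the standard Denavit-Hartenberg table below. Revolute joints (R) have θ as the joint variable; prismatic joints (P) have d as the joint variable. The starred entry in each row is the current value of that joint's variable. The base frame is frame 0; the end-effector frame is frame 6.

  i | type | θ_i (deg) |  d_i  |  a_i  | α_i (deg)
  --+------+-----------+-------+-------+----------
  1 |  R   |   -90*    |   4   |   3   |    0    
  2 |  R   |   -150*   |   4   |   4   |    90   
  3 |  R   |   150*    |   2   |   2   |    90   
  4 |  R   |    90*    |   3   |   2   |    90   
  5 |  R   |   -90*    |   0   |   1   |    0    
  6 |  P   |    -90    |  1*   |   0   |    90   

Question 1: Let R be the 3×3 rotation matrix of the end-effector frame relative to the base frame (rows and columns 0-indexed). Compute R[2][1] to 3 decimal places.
0.500

End-effector y-axis (col 1 of R) = (0.4330,-0.7500,0.5000)
R[2][1] = 0.5000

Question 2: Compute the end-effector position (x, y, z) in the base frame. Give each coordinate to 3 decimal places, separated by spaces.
after link 1: o_1 = (0.0000, -3.0000, 4.0000)
after link 2: o_2 = (-2.0000, 0.4641, 8.0000)
after link 3: o_3 = (0.5981, -0.0359, 9.0000)
after link 4: o_4 = (1.5801, 2.2631, 11.5981)
after link 5: o_5 = (1.8301, 1.8301, 10.7321)
after link 6: o_6 = (2.2631, 1.0801, 11.2321)

2.263 1.080 11.232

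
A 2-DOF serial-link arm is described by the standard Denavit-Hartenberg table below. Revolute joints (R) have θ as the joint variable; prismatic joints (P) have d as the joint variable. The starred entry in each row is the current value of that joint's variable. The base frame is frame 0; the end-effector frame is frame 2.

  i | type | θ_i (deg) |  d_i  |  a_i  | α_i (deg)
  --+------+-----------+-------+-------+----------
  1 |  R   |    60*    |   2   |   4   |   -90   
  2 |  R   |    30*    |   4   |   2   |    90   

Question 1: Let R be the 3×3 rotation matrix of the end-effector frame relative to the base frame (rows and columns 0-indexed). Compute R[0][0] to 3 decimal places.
End-effector x-axis (col 0 of R) = (0.4330,0.7500,-0.5000)
R[0][0] = 0.4330

0.433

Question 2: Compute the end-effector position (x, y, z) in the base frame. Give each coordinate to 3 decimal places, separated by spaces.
after link 1: o_1 = (2.0000, 3.4641, 2.0000)
after link 2: o_2 = (-0.5981, 6.9641, 1.0000)

-0.598 6.964 1.000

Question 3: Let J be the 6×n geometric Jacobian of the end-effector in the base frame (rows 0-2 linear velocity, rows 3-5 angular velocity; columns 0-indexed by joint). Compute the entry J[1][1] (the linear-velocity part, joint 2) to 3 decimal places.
axis z_1 = (-0.8660,0.5000,0.0000); lever o_n−o_1 = (-2.5981,3.5000,-1.0000)
cross product → J_v[:, 1] = (-0.5000,-0.8660,-1.7321)
J_ω[:, 1] = z_1
entry J[1][1] = -0.8660

-0.866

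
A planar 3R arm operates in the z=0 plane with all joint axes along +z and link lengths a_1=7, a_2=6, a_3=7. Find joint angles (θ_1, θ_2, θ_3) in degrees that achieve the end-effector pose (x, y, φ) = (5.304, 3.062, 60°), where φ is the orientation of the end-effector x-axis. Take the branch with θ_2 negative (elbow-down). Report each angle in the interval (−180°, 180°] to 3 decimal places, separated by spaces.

wrist centre = target − a_3·(cos φ, sin φ) = (1.8040, -3.0002)
cos θ_2 = (12.2555−7²−6²)/(2·7·6) = -0.8660; θ_2 = -149.9978° (elbow-down)
β = atan2(-3.0002,1.8040) = -58.9816°; ψ = atan2(-3.0002,1.8040) = -58.9823°
θ_1 = β − ψ = 0.0007°
θ_3 = φ − θ_1 − θ_2 = -150.0029° (wrapped to (-180°,180°])

0.001 -149.998 -150.003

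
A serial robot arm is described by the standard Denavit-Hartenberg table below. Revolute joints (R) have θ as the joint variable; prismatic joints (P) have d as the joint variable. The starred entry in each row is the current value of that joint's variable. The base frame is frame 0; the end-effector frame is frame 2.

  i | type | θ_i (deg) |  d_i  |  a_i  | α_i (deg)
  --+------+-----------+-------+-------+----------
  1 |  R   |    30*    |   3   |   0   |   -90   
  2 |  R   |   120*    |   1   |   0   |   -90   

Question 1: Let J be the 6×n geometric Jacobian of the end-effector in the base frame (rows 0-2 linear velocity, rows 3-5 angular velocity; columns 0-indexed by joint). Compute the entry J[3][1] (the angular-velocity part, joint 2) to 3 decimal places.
-0.500

axis z_1 = (-0.5000,0.8660,0.0000); lever o_n−o_1 = (-0.5000,0.8660,0.0000)
cross product → J_v[:, 1] = (-0.0000,-0.0000,0.0000)
J_ω[:, 1] = z_1
entry J[3][1] = -0.5000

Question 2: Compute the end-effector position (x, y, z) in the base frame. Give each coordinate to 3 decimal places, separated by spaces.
after link 1: o_1 = (0.0000, 0.0000, 3.0000)
after link 2: o_2 = (-0.5000, 0.8660, 3.0000)

-0.500 0.866 3.000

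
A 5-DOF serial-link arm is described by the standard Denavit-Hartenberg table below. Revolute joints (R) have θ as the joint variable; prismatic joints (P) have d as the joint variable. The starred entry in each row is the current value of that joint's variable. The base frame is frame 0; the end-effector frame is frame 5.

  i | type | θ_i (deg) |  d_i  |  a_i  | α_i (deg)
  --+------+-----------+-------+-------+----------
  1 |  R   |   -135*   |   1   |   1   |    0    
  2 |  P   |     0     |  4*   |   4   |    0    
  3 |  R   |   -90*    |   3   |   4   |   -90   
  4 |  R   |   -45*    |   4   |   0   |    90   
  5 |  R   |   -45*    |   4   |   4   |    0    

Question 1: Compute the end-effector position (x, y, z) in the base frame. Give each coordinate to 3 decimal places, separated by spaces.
after link 1: o_1 = (-0.7071, -0.7071, 1.0000)
after link 2: o_2 = (-3.5355, -3.5355, 5.0000)
after link 3: o_3 = (-6.3640, -0.7071, 8.0000)
after link 4: o_4 = (-9.1924, -3.5355, 8.0000)
after link 5: o_5 = (-6.6066, -2.1213, 12.8284)

-6.607 -2.121 12.828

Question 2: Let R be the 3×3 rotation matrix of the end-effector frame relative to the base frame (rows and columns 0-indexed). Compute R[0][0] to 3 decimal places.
0.146

End-effector x-axis (col 0 of R) = (0.1464,0.8536,0.5000)
R[0][0] = 0.1464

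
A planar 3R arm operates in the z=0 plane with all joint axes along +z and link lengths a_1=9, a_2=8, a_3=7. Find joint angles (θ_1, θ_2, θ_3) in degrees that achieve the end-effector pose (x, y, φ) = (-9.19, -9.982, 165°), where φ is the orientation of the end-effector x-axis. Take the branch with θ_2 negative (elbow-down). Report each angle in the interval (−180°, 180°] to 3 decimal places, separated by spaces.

wrist centre = target − a_3·(cos φ, sin φ) = (-2.4285, -11.7937)
cos θ_2 = (144.9899−9²−8²)/(2·9·8) = -0.0001; θ_2 = -90.0040° (elbow-down)
β = atan2(-11.7937,-2.4285) = -101.6355°; ψ = atan2(-8.0000,8.9994) = -41.6353°
θ_1 = β − ψ = -60.0002°
θ_3 = φ − θ_1 − θ_2 = -44.9958° (wrapped to (-180°,180°])

-60.000 -90.004 -44.996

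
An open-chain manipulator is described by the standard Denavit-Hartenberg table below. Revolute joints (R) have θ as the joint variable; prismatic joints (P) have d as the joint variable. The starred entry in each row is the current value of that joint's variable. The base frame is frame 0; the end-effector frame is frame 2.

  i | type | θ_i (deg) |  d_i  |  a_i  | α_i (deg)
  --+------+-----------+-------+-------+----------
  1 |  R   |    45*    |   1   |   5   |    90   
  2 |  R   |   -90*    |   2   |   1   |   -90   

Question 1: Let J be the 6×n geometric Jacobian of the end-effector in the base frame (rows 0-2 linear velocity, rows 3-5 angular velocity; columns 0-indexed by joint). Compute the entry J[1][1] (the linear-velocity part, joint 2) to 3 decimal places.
axis z_1 = (0.7071,-0.7071,0.0000); lever o_n−o_1 = (1.4142,-1.4142,-1.0000)
cross product → J_v[:, 1] = (0.7071,0.7071,-0.0000)
J_ω[:, 1] = z_1
entry J[1][1] = 0.7071

0.707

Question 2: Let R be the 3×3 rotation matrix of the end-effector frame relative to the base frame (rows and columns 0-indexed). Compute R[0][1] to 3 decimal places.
End-effector y-axis (col 1 of R) = (-0.7071,0.7071,-0.0000)
R[0][1] = -0.7071

-0.707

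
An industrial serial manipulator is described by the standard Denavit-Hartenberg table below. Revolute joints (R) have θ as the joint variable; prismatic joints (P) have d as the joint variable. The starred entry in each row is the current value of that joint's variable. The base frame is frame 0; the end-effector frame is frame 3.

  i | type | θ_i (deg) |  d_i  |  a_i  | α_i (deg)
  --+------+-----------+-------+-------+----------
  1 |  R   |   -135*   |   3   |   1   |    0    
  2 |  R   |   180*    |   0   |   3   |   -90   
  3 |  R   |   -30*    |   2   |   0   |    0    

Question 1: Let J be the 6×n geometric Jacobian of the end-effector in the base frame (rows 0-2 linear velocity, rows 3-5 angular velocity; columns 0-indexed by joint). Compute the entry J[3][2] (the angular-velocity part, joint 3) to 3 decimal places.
-0.707

axis z_2 = (-0.7071,0.7071,0.0000); lever o_n−o_2 = (-1.4142,1.4142,0.0000)
cross product → J_v[:, 2] = (-0.0000,-0.0000,0.0000)
J_ω[:, 2] = z_2
entry J[3][2] = -0.7071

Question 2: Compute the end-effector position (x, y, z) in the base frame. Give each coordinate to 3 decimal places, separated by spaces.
0.000 2.828 3.000

after link 1: o_1 = (-0.7071, -0.7071, 3.0000)
after link 2: o_2 = (1.4142, 1.4142, 3.0000)
after link 3: o_3 = (0.0000, 2.8284, 3.0000)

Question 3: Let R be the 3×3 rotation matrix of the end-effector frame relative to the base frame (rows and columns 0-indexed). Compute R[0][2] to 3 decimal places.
End-effector z-axis (col 2 of R) = (-0.7071,0.7071,0.0000)
R[0][2] = -0.7071

-0.707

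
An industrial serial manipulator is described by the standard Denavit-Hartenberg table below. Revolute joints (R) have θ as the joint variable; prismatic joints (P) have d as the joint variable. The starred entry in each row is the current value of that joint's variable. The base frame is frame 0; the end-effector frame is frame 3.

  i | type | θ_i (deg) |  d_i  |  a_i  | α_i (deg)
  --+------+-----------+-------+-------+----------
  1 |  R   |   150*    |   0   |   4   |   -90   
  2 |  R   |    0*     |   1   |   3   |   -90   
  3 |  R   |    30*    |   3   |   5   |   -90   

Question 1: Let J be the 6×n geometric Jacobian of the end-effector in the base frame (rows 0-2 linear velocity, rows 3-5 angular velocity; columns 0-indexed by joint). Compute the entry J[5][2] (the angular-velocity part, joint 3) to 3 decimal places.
-1.000

axis z_2 = (-0.0000,-0.0000,-1.0000); lever o_n−o_2 = (-2.5000,4.3301,-3.0000)
cross product → J_v[:, 2] = (4.3301,2.5000,-0.0000)
J_ω[:, 2] = z_2
entry J[5][2] = -1.0000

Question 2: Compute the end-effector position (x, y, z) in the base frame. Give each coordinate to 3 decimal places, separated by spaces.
after link 1: o_1 = (-3.4641, 2.0000, 0.0000)
after link 2: o_2 = (-6.5622, 2.6340, 0.0000)
after link 3: o_3 = (-9.0622, 6.9641, -3.0000)

-9.062 6.964 -3.000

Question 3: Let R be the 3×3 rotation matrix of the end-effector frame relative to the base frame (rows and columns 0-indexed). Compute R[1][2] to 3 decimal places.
End-effector z-axis (col 2 of R) = (0.8660,0.5000,-0.0000)
R[1][2] = 0.5000

0.500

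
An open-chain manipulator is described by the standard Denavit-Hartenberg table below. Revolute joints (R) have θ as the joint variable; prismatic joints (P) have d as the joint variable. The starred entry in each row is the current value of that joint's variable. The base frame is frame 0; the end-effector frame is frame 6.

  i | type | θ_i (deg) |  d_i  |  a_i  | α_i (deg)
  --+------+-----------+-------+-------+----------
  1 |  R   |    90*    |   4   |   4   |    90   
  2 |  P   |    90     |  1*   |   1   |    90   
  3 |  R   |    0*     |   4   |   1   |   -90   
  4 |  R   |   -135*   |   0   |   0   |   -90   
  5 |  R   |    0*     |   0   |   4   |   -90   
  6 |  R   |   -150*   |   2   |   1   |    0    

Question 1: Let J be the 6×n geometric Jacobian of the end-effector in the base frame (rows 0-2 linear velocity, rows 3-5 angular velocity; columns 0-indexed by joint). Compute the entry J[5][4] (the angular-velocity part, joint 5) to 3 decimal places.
0.707

axis z_4 = (0.0000,0.7071,0.7071); lever o_n−o_4 = (-2.0000,2.5696,-1.8625)
cross product → J_v[:, 4] = (-3.1340,-1.4142,1.4142)
J_ω[:, 4] = z_4
entry J[5][4] = 0.7071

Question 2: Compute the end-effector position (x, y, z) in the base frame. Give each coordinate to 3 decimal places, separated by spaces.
after link 1: o_1 = (0.0000, 4.0000, 4.0000)
after link 2: o_2 = (1.0000, 4.0000, 5.0000)
after link 3: o_3 = (1.0000, 8.0000, 6.0000)
after link 4: o_4 = (1.0000, 8.0000, 6.0000)
after link 5: o_5 = (1.0000, 10.8284, 3.1716)
after link 6: o_6 = (-1.0000, 10.5696, 4.1375)

-1.000 10.570 4.137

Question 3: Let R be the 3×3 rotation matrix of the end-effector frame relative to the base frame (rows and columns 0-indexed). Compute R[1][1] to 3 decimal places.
0.966

End-effector y-axis (col 1 of R) = (0.0000,0.9659,0.2588)
R[1][1] = 0.9659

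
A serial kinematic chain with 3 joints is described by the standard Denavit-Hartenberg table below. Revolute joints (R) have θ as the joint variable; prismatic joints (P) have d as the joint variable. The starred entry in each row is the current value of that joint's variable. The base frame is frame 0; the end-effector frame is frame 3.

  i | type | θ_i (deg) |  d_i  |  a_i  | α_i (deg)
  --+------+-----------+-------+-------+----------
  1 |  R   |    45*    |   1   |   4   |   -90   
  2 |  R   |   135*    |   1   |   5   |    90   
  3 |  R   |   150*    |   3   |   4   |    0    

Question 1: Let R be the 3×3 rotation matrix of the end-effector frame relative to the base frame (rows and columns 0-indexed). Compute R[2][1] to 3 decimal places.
End-effector y-axis (col 1 of R) = (0.8624,-0.3624,0.3536)
R[2][1] = 0.3536

0.354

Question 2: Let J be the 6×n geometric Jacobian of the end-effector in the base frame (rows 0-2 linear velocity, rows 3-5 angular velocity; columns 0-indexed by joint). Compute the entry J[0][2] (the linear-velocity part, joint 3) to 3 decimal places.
axis z_2 = (0.5000,0.5000,-0.7071); lever o_n−o_2 = (1.8178,4.6463,0.3282)
cross product → J_v[:, 2] = (3.4495,-1.4495,1.4142)
J_ω[:, 2] = z_2
entry J[0][2] = 3.4495

3.449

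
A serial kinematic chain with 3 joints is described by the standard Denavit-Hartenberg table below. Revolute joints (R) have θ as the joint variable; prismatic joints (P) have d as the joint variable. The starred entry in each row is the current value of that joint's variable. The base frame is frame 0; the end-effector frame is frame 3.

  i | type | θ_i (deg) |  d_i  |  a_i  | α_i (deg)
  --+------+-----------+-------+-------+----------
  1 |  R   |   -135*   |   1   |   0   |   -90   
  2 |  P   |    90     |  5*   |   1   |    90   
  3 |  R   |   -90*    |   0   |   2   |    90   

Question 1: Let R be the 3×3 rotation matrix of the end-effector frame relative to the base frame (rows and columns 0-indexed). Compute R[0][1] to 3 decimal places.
End-effector y-axis (col 1 of R) = (-0.7071,-0.7071,0.0000)
R[0][1] = -0.7071

-0.707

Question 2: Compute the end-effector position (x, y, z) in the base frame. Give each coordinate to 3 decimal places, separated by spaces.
2.121 -2.121 0.000

after link 1: o_1 = (0.0000, 0.0000, 1.0000)
after link 2: o_2 = (3.5355, -3.5355, 0.0000)
after link 3: o_3 = (2.1213, -2.1213, 0.0000)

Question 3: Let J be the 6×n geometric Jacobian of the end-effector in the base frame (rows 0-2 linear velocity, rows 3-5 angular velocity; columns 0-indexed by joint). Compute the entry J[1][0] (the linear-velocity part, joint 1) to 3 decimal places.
2.121

axis z_0 = ẑ; lever o_n−o_0 = (2.1213,-2.1213,0.0000)
cross product → J_v[:, 0] = (2.1213,2.1213,-0.0000)
J_ω[:, 0] = z_0
entry J[1][0] = 2.1213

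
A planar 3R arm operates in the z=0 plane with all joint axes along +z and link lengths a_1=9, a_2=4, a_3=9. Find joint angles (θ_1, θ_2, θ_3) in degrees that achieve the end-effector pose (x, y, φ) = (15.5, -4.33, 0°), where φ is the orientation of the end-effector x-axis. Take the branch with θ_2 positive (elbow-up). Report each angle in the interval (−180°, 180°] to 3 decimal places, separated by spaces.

wrist centre = target − a_3·(cos φ, sin φ) = (6.5000, -4.3300)
cos θ_2 = (60.9989−9²−4²)/(2·9·4) = -0.5000; θ_2 = 120.0010° (elbow-up)
β = atan2(-4.3300,6.5000) = -33.6697°; ψ = atan2(3.4641,6.9999) = 26.3295°
θ_1 = β − ψ = -59.9992°
θ_3 = φ − θ_1 − θ_2 = -60.0018° (wrapped to (-180°,180°])

-59.999 120.001 -60.002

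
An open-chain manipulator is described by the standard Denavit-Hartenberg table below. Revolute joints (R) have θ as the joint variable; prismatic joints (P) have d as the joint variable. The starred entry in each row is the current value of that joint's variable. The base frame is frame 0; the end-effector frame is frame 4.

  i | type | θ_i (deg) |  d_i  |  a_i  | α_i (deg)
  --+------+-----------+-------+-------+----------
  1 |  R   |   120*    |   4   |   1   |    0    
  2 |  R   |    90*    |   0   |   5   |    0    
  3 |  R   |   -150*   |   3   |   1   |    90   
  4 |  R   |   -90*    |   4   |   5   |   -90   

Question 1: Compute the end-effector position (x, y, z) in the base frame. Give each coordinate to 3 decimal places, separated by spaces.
after link 1: o_1 = (-0.5000, 0.8660, 4.0000)
after link 2: o_2 = (-4.8301, -1.6340, 4.0000)
after link 3: o_3 = (-4.3301, -0.7679, 7.0000)
after link 4: o_4 = (-0.8660, -2.7679, 2.0000)

-0.866 -2.768 2.000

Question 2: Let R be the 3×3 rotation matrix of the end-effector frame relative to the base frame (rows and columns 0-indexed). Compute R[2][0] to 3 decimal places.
End-effector x-axis (col 0 of R) = (0.0000,0.0000,-1.0000)
R[2][0] = -1.0000

-1.000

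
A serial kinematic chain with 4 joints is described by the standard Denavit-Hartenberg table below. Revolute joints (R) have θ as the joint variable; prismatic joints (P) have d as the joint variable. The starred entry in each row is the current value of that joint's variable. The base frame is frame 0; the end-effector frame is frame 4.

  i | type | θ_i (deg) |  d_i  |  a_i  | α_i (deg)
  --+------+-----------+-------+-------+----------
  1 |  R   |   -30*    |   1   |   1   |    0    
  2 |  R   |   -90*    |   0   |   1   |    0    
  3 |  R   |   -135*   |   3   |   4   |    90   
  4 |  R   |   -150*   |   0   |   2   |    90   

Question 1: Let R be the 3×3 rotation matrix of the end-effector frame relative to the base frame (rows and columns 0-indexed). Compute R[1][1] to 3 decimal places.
End-effector y-axis (col 1 of R) = (0.9659,0.2588,0.0000)
R[1][1] = 0.2588

0.259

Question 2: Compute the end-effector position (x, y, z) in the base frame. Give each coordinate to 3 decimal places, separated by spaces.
after link 1: o_1 = (0.8660, -0.5000, 1.0000)
after link 2: o_2 = (0.3660, -1.3660, 1.0000)
after link 3: o_3 = (-0.6693, 2.4977, 4.0000)
after link 4: o_4 = (-0.2210, 0.8246, 3.0000)

-0.221 0.825 3.000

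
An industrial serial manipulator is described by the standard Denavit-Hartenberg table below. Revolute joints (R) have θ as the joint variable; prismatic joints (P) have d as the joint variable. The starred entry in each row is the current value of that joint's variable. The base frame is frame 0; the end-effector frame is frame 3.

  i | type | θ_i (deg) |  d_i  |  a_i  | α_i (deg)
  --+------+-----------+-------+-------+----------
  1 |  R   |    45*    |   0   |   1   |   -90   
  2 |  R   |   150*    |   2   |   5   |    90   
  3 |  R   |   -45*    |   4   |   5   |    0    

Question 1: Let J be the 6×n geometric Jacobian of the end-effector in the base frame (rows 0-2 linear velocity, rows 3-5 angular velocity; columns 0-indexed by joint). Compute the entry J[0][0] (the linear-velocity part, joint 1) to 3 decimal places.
axis z_0 = ẑ; lever o_n−o_0 = (-2.0198,-4.1914,-7.7319)
cross product → J_v[:, 0] = (4.1914,-2.0198,0.0000)
J_ω[:, 0] = z_0
entry J[0][0] = 4.1914

4.191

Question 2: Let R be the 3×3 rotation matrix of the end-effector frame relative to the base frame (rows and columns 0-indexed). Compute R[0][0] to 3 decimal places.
0.067

End-effector x-axis (col 0 of R) = (0.0670,-0.9330,-0.3536)
R[0][0] = 0.0670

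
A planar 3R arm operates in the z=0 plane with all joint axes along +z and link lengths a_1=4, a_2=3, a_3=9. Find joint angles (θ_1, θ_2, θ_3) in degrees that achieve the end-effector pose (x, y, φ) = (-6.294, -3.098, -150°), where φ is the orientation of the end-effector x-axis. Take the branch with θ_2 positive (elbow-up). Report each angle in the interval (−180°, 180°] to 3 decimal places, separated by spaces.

wrist centre = target − a_3·(cos φ, sin φ) = (1.5002, 1.4020)
cos θ_2 = (4.2163−4²−3²)/(2·4·3) = -0.8660; θ_2 = 149.9957° (elbow-up)
β = atan2(1.4020,1.5002) = 43.0615°; ψ = atan2(1.5002,1.4020) = 46.9371°
θ_1 = β − ψ = -3.8756°
θ_3 = φ − θ_1 − θ_2 = 63.8799° (wrapped to (-180°,180°])

-3.876 149.996 63.880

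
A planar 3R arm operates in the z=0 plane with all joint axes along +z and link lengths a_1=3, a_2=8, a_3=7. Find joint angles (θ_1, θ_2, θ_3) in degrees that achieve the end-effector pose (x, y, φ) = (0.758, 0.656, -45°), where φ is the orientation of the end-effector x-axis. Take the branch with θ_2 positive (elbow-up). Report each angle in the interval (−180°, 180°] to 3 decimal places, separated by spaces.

28.567 120.007 166.426

wrist centre = target − a_3·(cos φ, sin φ) = (-4.1917, 5.6057)
cos θ_2 = (48.9952−3²−8²)/(2·3·8) = -0.5001; θ_2 = 120.0067° (elbow-up)
β = atan2(5.6057,-4.1917) = 126.7876°; ψ = atan2(6.9277,-1.0008) = 98.2203°
θ_1 = β − ψ = 28.5673°
θ_3 = φ − θ_1 − θ_2 = 166.4260° (wrapped to (-180°,180°])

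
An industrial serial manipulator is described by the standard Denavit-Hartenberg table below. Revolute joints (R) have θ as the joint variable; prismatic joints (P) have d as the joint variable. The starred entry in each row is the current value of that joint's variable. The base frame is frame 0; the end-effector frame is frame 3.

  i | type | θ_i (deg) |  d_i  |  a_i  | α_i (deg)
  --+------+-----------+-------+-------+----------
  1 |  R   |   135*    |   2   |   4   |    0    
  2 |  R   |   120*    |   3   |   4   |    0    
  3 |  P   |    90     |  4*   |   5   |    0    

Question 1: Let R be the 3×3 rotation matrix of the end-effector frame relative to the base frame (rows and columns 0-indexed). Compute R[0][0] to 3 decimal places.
End-effector x-axis (col 0 of R) = (0.9659,-0.2588,0.0000)
R[0][0] = 0.9659

0.966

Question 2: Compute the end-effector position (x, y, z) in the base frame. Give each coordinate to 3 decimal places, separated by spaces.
after link 1: o_1 = (-2.8284, 2.8284, 2.0000)
after link 2: o_2 = (-3.8637, -1.0353, 5.0000)
after link 3: o_3 = (0.9659, -2.3294, 9.0000)

0.966 -2.329 9.000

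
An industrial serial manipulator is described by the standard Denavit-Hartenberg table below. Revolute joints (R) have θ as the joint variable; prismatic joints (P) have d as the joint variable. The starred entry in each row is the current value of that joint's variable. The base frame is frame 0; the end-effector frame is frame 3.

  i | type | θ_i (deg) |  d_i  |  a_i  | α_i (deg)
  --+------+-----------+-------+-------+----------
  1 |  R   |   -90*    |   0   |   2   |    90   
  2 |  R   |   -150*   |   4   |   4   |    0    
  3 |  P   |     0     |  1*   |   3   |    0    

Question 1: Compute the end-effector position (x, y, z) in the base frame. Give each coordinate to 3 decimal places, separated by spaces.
after link 1: o_1 = (0.0000, -2.0000, 0.0000)
after link 2: o_2 = (-4.0000, 1.4641, -2.0000)
after link 3: o_3 = (-5.0000, 4.0622, -3.5000)

-5.000 4.062 -3.500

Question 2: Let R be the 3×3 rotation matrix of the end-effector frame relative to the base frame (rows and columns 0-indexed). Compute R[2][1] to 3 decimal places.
End-effector y-axis (col 1 of R) = (-0.0000,-0.5000,-0.8660)
R[2][1] = -0.8660

-0.866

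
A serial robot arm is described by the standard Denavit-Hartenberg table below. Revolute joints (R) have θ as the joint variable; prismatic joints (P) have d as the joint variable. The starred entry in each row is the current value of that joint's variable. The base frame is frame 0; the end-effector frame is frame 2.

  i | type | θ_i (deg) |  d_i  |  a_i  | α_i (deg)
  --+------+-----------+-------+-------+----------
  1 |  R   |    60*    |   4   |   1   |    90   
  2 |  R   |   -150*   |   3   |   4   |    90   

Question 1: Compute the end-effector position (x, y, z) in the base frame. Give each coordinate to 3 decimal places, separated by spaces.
after link 1: o_1 = (0.5000, 0.8660, 4.0000)
after link 2: o_2 = (1.3660, -3.6340, 2.0000)

1.366 -3.634 2.000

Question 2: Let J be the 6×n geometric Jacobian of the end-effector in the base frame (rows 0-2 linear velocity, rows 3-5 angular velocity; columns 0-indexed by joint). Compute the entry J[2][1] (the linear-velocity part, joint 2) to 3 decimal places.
-3.464

axis z_1 = (0.8660,-0.5000,0.0000); lever o_n−o_1 = (0.8660,-4.5000,-2.0000)
cross product → J_v[:, 1] = (1.0000,1.7321,-3.4641)
J_ω[:, 1] = z_1
entry J[2][1] = -3.4641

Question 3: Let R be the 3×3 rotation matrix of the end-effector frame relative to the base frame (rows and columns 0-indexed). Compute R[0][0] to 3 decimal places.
End-effector x-axis (col 0 of R) = (-0.4330,-0.7500,-0.5000)
R[0][0] = -0.4330

-0.433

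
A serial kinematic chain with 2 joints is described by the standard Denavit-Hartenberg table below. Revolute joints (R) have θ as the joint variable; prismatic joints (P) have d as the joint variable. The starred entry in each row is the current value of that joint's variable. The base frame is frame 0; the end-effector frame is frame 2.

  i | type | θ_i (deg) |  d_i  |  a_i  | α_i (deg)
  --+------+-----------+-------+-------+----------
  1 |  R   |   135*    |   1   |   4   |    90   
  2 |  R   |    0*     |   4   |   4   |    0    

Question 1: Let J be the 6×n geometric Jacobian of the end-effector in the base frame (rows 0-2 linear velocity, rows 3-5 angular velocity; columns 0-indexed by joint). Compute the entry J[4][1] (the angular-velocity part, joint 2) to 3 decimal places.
axis z_1 = (0.7071,0.7071,0.0000); lever o_n−o_1 = (0.0000,5.6569,0.0000)
cross product → J_v[:, 1] = (-0.0000,-0.0000,4.0000)
J_ω[:, 1] = z_1
entry J[4][1] = 0.7071

0.707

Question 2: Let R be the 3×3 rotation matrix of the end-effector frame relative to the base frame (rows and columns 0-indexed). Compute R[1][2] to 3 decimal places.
0.707

End-effector z-axis (col 2 of R) = (0.7071,0.7071,0.0000)
R[1][2] = 0.7071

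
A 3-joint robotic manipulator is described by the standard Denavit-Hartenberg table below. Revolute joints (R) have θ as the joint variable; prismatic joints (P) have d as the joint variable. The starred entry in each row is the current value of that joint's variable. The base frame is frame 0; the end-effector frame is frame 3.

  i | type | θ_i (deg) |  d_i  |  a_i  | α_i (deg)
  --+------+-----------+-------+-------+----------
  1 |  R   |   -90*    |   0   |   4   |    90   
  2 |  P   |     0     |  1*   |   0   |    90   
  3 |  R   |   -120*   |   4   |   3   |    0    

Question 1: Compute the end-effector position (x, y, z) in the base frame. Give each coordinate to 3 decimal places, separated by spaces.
1.598 -2.500 -4.000

after link 1: o_1 = (0.0000, -4.0000, 0.0000)
after link 2: o_2 = (-1.0000, -4.0000, 0.0000)
after link 3: o_3 = (1.5981, -2.5000, -4.0000)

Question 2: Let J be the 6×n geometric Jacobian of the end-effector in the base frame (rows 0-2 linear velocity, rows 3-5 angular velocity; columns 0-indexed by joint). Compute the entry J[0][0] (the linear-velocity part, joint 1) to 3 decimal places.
2.500

axis z_0 = ẑ; lever o_n−o_0 = (1.5981,-2.5000,-4.0000)
cross product → J_v[:, 0] = (2.5000,1.5981,-0.0000)
J_ω[:, 0] = z_0
entry J[0][0] = 2.5000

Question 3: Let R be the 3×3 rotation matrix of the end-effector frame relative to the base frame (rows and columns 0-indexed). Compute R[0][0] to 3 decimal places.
End-effector x-axis (col 0 of R) = (0.8660,0.5000,-0.0000)
R[0][0] = 0.8660

0.866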